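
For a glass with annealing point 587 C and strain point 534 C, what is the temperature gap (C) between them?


Gap = T_anneal - T_strain:
  gap = 587 - 534 = 53 C

53 C


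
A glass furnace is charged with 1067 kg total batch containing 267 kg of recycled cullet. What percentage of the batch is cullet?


Cullet ratio = (cullet mass / total batch mass) * 100
  Ratio = 267 / 1067 * 100 = 25.02%

25.02%


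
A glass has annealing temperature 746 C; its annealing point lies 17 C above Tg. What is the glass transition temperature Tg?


Rearrange T_anneal = Tg + offset for Tg:
  Tg = T_anneal - offset = 746 - 17 = 729 C

729 C


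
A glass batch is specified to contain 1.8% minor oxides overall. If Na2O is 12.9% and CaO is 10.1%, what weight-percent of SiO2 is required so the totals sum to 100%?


Known pieces sum to 100%:
  SiO2 = 100 - (others + Na2O + CaO)
  SiO2 = 100 - (1.8 + 12.9 + 10.1) = 75.2%

75.2%


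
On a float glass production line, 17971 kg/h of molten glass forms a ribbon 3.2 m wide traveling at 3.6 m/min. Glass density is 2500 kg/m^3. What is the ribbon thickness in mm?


Ribbon cross-section from mass balance:
  Volume rate = throughput / density = 17971 / 2500 = 7.1884 m^3/h
  thickness = volume rate / (speed * 60 * width), i.e.
  thickness = throughput / (60 * speed * width * density) * 1000
  thickness = 17971 / (60 * 3.6 * 3.2 * 2500) * 1000 = 10.4 mm

10.4 mm


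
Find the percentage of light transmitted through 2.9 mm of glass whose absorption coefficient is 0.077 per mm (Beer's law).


Beer-Lambert law: T = exp(-alpha * thickness)
  exponent = -0.077 * 2.9 = -0.2233
  T = exp(-0.2233) = 0.7999
  Percentage = 0.7999 * 100 = 79.99%

79.99%


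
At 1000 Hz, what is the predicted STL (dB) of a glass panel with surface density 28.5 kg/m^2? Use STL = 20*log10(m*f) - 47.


Mass law: STL = 20 * log10(m * f) - 47
  m * f = 28.5 * 1000 = 28500
  log10(28500) = 4.45484
  STL = 20 * 4.45484 - 47 = 89.0968 - 47 = 42.1 dB

42.1 dB


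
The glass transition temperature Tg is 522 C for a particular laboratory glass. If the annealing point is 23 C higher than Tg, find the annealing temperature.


The annealing temperature is Tg plus the offset:
  T_anneal = 522 + 23 = 545 C

545 C


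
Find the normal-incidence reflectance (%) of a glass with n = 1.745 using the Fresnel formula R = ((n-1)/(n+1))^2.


Fresnel reflectance at normal incidence:
  R = ((n - 1)/(n + 1))^2
  (n - 1)/(n + 1) = (1.745 - 1)/(1.745 + 1) = 0.271403
  R = 0.271403^2 = 0.0736596
  R(%) = 0.0736596 * 100 = 7.366%

7.366%


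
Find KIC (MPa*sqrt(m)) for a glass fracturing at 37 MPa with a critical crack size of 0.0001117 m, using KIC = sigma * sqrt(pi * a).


Fracture toughness: KIC = sigma * sqrt(pi * a)
  pi * a = pi * 0.0001117 = 0.000350916
  sqrt(pi * a) = 0.018733
  KIC = 37 * 0.018733 = 0.693 MPa*sqrt(m)

0.693 MPa*sqrt(m)


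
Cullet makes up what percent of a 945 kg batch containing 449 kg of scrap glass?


Cullet ratio = (cullet mass / total batch mass) * 100
  Ratio = 449 / 945 * 100 = 47.51%

47.51%


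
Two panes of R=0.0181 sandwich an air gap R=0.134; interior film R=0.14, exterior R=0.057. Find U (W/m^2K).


Total thermal resistance (series):
  R_total = R_in + R_glass + R_air + R_glass + R_out
  R_total = 0.14 + 0.0181 + 0.134 + 0.0181 + 0.057 = 0.3672 m^2K/W
U-value = 1 / R_total = 1 / 0.3672 = 2.723 W/m^2K

2.723 W/m^2K


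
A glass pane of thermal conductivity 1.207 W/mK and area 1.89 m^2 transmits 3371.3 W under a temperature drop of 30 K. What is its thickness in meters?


Fourier's law: t = k * A * dT / Q
  t = 1.207 * 1.89 * 30 / 3371.3
  t = 68.4369 / 3371.3 = 0.0203 m

0.0203 m


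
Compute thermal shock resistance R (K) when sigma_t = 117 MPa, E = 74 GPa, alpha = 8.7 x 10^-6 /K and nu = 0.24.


Thermal shock resistance: R = sigma * (1 - nu) / (E * alpha)
  Numerator = 117 * (1 - 0.24) = 88.92
  Denominator = 74 * 1000 * (8.7 x 10^-6) = 0.6438
  R = 88.92 / 0.6438 = 138.1 K

138.1 K


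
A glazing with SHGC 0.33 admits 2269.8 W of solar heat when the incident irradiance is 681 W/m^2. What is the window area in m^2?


Rearrange Q = Area * SHGC * Irradiance:
  Area = Q / (SHGC * Irradiance)
  Area = 2269.8 / (0.33 * 681) = 10.1 m^2

10.1 m^2


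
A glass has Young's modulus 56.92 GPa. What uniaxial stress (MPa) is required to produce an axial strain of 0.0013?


Rearrange E = sigma / epsilon:
  sigma = E * epsilon
  E (MPa) = 56.92 * 1000 = 56920
  sigma = 56920 * 0.0013 = 74.0 MPa

74.0 MPa


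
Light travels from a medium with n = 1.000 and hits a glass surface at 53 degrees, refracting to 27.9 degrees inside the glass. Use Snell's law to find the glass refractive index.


Apply Snell's law: n1 * sin(theta1) = n2 * sin(theta2)
  n2 = n1 * sin(theta1) / sin(theta2)
  sin(53) = 0.798636
  sin(27.9) = 0.46793
  n2 = 1.000 * 0.798636 / 0.46793 = 1.7067

1.7067


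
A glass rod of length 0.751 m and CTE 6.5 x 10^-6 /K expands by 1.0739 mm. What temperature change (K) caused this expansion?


Rearrange dL = alpha * L0 * dT for dT:
  dT = dL / (alpha * L0)
  dL (m) = 1.0739 / 1000 = 0.0010739
  dT = 0.0010739 / ((6.5 x 10^-6) * 0.751) = 220.0 K

220.0 K


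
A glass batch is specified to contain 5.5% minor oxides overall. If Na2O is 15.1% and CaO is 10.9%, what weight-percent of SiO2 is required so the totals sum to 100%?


Known pieces sum to 100%:
  SiO2 = 100 - (others + Na2O + CaO)
  SiO2 = 100 - (5.5 + 15.1 + 10.9) = 68.5%

68.5%


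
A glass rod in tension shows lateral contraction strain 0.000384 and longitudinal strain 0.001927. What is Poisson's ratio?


Poisson's ratio: nu = lateral strain / axial strain
  nu = 0.000384 / 0.001927 = 0.1993

0.1993


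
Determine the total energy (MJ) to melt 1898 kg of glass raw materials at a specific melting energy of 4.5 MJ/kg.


Total energy = mass * specific energy
  E = 1898 * 4.5 = 8541 MJ

8541 MJ


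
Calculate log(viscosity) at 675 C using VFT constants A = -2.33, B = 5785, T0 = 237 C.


VFT equation: log(eta) = A + B / (T - T0)
  T - T0 = 675 - 237 = 438
  B / (T - T0) = 5785 / 438 = 13.208
  log(eta) = -2.33 + 13.208 = 10.878

10.878


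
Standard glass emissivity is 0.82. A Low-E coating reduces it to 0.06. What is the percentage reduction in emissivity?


Percentage reduction = (1 - coated/uncoated) * 100
  Ratio = 0.06 / 0.82 = 0.0732
  Reduction = (1 - 0.0732) * 100 = 92.7%

92.7%


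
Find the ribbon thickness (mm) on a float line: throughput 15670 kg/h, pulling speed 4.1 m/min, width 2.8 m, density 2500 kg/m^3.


Ribbon cross-section from mass balance:
  Volume rate = throughput / density = 15670 / 2500 = 6.268 m^3/h
  thickness = volume rate / (speed * 60 * width), i.e.
  thickness = throughput / (60 * speed * width * density) * 1000
  thickness = 15670 / (60 * 4.1 * 2.8 * 2500) * 1000 = 9.1 mm

9.1 mm


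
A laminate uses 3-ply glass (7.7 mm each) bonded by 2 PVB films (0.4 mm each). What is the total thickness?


Total thickness = glass contribution + PVB contribution
  Glass: 3 * 7.7 = 23.1 mm
  PVB: 2 * 0.4 = 0.8 mm
  Total = 23.1 + 0.8 = 23.9 mm

23.9 mm


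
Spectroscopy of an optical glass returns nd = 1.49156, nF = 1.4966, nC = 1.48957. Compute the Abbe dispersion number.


Abbe number formula: Vd = (nd - 1) / (nF - nC)
  nd - 1 = 1.49156 - 1 = 0.49156
  nF - nC = 1.4966 - 1.48957 = 0.00703
  Vd = 0.49156 / 0.00703 = 69.92

69.92


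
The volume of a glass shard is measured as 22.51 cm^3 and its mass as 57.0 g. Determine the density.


Use the definition of density:
  rho = mass / volume
  rho = 57.0 / 22.51 = 2.532 g/cm^3

2.532 g/cm^3


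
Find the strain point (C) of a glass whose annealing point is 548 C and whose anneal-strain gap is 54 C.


Strain point = annealing point - difference:
  T_strain = 548 - 54 = 494 C

494 C


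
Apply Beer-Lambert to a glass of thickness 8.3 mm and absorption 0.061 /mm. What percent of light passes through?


Beer-Lambert law: T = exp(-alpha * thickness)
  exponent = -0.061 * 8.3 = -0.5063
  T = exp(-0.5063) = 0.6027
  Percentage = 0.6027 * 100 = 60.27%

60.27%


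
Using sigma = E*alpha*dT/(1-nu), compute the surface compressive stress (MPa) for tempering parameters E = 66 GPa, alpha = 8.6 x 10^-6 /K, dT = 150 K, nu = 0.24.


Tempering stress: sigma = E * alpha * dT / (1 - nu)
  E (MPa) = 66 * 1000 = 66000
  Numerator = 66000 * (8.6 x 10^-6) * 150 = 85.14
  Denominator = 1 - 0.24 = 0.76
  sigma = 85.14 / 0.76 = 112.0 MPa

112.0 MPa


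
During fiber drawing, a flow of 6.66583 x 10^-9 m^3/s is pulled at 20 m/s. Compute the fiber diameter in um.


Cross-sectional area from continuity:
  A = Q / v = 6.66583 x 10^-9 / 20 = 3.332915 x 10^-10 m^2
Diameter from circular cross-section:
  d = sqrt(4A / pi) * 10^6 (m -> um)
  d = sqrt(4 * 3.332915 x 10^-10 / pi) * 10^6 = 20.6 um

20.6 um


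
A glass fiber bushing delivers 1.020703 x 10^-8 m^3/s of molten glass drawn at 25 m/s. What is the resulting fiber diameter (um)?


Cross-sectional area from continuity:
  A = Q / v = 1.020703 x 10^-8 / 25 = 4.082812 x 10^-10 m^2
Diameter from circular cross-section:
  d = sqrt(4A / pi) * 10^6 (m -> um)
  d = sqrt(4 * 4.082812 x 10^-10 / pi) * 10^6 = 22.8 um

22.8 um


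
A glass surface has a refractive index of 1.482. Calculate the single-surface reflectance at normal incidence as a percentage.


Fresnel reflectance at normal incidence:
  R = ((n - 1)/(n + 1))^2
  (n - 1)/(n + 1) = (1.482 - 1)/(1.482 + 1) = 0.194198
  R = 0.194198^2 = 0.0377129
  R(%) = 0.0377129 * 100 = 3.771%

3.771%


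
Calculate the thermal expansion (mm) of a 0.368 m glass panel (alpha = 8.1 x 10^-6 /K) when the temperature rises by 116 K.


Thermal expansion formula: dL = alpha * L0 * dT
  dL = (8.1 x 10^-6) * 0.368 * 116 = 0.00034577 m
Convert to mm: 0.00034577 * 1000 = 0.3458 mm

0.3458 mm


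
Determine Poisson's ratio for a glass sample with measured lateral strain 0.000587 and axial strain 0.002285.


Poisson's ratio: nu = lateral strain / axial strain
  nu = 0.000587 / 0.002285 = 0.2569

0.2569


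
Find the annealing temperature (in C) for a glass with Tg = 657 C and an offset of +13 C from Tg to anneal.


The annealing temperature is Tg plus the offset:
  T_anneal = 657 + 13 = 670 C

670 C


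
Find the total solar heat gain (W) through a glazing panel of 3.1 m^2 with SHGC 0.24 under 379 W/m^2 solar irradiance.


Solar heat gain: Q = Area * SHGC * Irradiance
  Q = 3.1 * 0.24 * 379 = 282 W

282 W


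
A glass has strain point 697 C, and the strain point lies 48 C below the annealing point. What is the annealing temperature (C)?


T_anneal = T_strain + gap:
  T_anneal = 697 + 48 = 745 C

745 C


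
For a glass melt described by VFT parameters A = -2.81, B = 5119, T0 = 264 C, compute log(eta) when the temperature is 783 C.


VFT equation: log(eta) = A + B / (T - T0)
  T - T0 = 783 - 264 = 519
  B / (T - T0) = 5119 / 519 = 9.863
  log(eta) = -2.81 + 9.863 = 7.053

7.053


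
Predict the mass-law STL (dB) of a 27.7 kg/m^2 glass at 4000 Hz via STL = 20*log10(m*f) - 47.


Mass law: STL = 20 * log10(m * f) - 47
  m * f = 27.7 * 4000 = 110800
  log10(110800) = 5.04454
  STL = 20 * 5.04454 - 47 = 100.8908 - 47 = 53.9 dB

53.9 dB


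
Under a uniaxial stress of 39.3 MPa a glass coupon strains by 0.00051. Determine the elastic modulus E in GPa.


Young's modulus: E = stress / strain
  E = 39.3 MPa / 0.00051 = 77058.82 MPa
Convert to GPa: 77058.82 / 1000 = 77.06 GPa

77.06 GPa


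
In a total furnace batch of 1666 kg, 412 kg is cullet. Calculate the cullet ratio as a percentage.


Cullet ratio = (cullet mass / total batch mass) * 100
  Ratio = 412 / 1666 * 100 = 24.73%

24.73%


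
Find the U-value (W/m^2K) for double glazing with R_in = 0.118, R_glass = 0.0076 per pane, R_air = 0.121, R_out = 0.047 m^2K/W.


Total thermal resistance (series):
  R_total = R_in + R_glass + R_air + R_glass + R_out
  R_total = 0.118 + 0.0076 + 0.121 + 0.0076 + 0.047 = 0.3012 m^2K/W
U-value = 1 / R_total = 1 / 0.3012 = 3.32 W/m^2K

3.32 W/m^2K


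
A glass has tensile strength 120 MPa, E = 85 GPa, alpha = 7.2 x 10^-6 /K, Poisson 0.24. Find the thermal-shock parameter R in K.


Thermal shock resistance: R = sigma * (1 - nu) / (E * alpha)
  Numerator = 120 * (1 - 0.24) = 91.2
  Denominator = 85 * 1000 * (7.2 x 10^-6) = 0.612
  R = 91.2 / 0.612 = 149.0 K

149.0 K


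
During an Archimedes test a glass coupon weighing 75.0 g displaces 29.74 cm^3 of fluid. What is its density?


Use the definition of density:
  rho = mass / volume
  rho = 75.0 / 29.74 = 2.522 g/cm^3

2.522 g/cm^3


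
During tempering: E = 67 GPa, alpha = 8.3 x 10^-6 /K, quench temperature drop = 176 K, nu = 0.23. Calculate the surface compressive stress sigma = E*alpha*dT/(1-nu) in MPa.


Tempering stress: sigma = E * alpha * dT / (1 - nu)
  E (MPa) = 67 * 1000 = 67000
  Numerator = 67000 * (8.3 x 10^-6) * 176 = 97.8736
  Denominator = 1 - 0.23 = 0.77
  sigma = 97.8736 / 0.77 = 127.1 MPa

127.1 MPa


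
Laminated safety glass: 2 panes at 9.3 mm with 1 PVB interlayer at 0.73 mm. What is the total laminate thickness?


Total thickness = glass contribution + PVB contribution
  Glass: 2 * 9.3 = 18.6 mm
  PVB: 1 * 0.73 = 0.73 mm
  Total = 18.6 + 0.73 = 19.33 mm

19.33 mm


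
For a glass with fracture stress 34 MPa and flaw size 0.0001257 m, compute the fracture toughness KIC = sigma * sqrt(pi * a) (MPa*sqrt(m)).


Fracture toughness: KIC = sigma * sqrt(pi * a)
  pi * a = pi * 0.0001257 = 0.000394898
  sqrt(pi * a) = 0.019872
  KIC = 34 * 0.019872 = 0.676 MPa*sqrt(m)

0.676 MPa*sqrt(m)


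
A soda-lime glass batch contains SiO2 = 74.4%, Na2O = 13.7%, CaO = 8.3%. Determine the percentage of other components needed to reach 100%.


Sum the three major oxides:
  SiO2 + Na2O + CaO = 74.4 + 13.7 + 8.3 = 96.4%
Subtract from 100%:
  Others = 100 - 96.4 = 3.6%

3.6%


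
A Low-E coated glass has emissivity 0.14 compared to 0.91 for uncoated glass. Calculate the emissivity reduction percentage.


Percentage reduction = (1 - coated/uncoated) * 100
  Ratio = 0.14 / 0.91 = 0.1538
  Reduction = (1 - 0.1538) * 100 = 84.6%

84.6%


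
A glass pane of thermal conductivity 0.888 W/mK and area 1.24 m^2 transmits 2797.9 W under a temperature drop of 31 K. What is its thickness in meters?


Fourier's law: t = k * A * dT / Q
  t = 0.888 * 1.24 * 31 / 2797.9
  t = 34.13472 / 2797.9 = 0.0122 m

0.0122 m


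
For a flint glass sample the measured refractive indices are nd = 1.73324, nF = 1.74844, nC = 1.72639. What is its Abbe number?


Abbe number formula: Vd = (nd - 1) / (nF - nC)
  nd - 1 = 1.73324 - 1 = 0.73324
  nF - nC = 1.74844 - 1.72639 = 0.02205
  Vd = 0.73324 / 0.02205 = 33.25

33.25


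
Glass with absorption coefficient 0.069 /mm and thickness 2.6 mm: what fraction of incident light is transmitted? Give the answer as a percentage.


Beer-Lambert law: T = exp(-alpha * thickness)
  exponent = -0.069 * 2.6 = -0.1794
  T = exp(-0.1794) = 0.8358
  Percentage = 0.8358 * 100 = 83.58%

83.58%


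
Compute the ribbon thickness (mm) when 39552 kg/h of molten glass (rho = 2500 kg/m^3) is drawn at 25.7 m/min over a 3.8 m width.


Ribbon cross-section from mass balance:
  Volume rate = throughput / density = 39552 / 2500 = 15.8208 m^3/h
  thickness = volume rate / (speed * 60 * width), i.e.
  thickness = throughput / (60 * speed * width * density) * 1000
  thickness = 39552 / (60 * 25.7 * 3.8 * 2500) * 1000 = 2.7 mm

2.7 mm


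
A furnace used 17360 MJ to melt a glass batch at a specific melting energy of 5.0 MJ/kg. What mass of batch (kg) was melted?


Rearrange E = m * s for m:
  m = E / s
  m = 17360 / 5.0 = 3472.0 kg

3472.0 kg


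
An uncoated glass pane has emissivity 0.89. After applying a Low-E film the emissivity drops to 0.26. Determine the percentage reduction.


Percentage reduction = (1 - coated/uncoated) * 100
  Ratio = 0.26 / 0.89 = 0.2921
  Reduction = (1 - 0.2921) * 100 = 70.8%

70.8%


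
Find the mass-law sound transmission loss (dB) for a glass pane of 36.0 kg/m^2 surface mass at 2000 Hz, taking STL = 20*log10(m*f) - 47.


Mass law: STL = 20 * log10(m * f) - 47
  m * f = 36.0 * 2000 = 72000
  log10(72000) = 4.85733
  STL = 20 * 4.85733 - 47 = 97.1466 - 47 = 50.1 dB

50.1 dB


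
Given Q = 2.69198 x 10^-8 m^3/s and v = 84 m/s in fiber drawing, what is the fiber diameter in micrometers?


Cross-sectional area from continuity:
  A = Q / v = 2.69198 x 10^-8 / 84 = 3.204738 x 10^-10 m^2
Diameter from circular cross-section:
  d = sqrt(4A / pi) * 10^6 (m -> um)
  d = sqrt(4 * 3.204738 x 10^-10 / pi) * 10^6 = 20.2 um

20.2 um


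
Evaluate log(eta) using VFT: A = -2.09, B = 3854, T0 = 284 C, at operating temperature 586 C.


VFT equation: log(eta) = A + B / (T - T0)
  T - T0 = 586 - 284 = 302
  B / (T - T0) = 3854 / 302 = 12.762
  log(eta) = -2.09 + 12.762 = 10.672

10.672


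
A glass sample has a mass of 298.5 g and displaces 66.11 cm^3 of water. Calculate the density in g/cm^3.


Use the definition of density:
  rho = mass / volume
  rho = 298.5 / 66.11 = 4.515 g/cm^3

4.515 g/cm^3


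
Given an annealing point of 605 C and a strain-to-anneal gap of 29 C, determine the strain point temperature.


Strain point = annealing point - difference:
  T_strain = 605 - 29 = 576 C

576 C


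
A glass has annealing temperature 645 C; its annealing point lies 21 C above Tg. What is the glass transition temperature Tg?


Rearrange T_anneal = Tg + offset for Tg:
  Tg = T_anneal - offset = 645 - 21 = 624 C

624 C


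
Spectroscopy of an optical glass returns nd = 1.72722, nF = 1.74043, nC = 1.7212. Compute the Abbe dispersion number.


Abbe number formula: Vd = (nd - 1) / (nF - nC)
  nd - 1 = 1.72722 - 1 = 0.72722
  nF - nC = 1.74043 - 1.7212 = 0.01923
  Vd = 0.72722 / 0.01923 = 37.82

37.82


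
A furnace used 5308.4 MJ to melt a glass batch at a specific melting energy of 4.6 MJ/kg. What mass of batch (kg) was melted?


Rearrange E = m * s for m:
  m = E / s
  m = 5308.4 / 4.6 = 1154.0 kg

1154.0 kg


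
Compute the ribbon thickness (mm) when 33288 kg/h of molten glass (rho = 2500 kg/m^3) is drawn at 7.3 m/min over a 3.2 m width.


Ribbon cross-section from mass balance:
  Volume rate = throughput / density = 33288 / 2500 = 13.3152 m^3/h
  thickness = volume rate / (speed * 60 * width), i.e.
  thickness = throughput / (60 * speed * width * density) * 1000
  thickness = 33288 / (60 * 7.3 * 3.2 * 2500) * 1000 = 9.5 mm

9.5 mm


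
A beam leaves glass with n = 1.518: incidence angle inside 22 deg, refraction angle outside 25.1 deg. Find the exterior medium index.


Apply Snell's law: n1 * sin(theta1) = n2 * sin(theta2)
  n2 = n1 * sin(theta1) / sin(theta2)
  sin(22) = 0.374607
  sin(25.1) = 0.424199
  n2 = 1.518 * 0.374607 / 0.424199 = 1.3405

1.3405


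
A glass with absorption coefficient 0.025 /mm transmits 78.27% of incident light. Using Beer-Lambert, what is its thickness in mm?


Rearrange T = exp(-alpha * thickness):
  thickness = -ln(T) / alpha
  T = 78.27/100 = 0.7827
  ln(T) = -0.24501
  -ln(T) = 0.24501
  thickness = 0.24501 / 0.025 = 9.8 mm

9.8 mm


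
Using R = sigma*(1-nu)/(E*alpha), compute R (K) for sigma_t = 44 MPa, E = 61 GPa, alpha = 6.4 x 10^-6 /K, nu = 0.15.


Thermal shock resistance: R = sigma * (1 - nu) / (E * alpha)
  Numerator = 44 * (1 - 0.15) = 37.4
  Denominator = 61 * 1000 * (6.4 x 10^-6) = 0.3904
  R = 37.4 / 0.3904 = 95.8 K

95.8 K


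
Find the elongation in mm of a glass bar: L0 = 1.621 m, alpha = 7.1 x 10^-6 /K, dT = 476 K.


Thermal expansion formula: dL = alpha * L0 * dT
  dL = (7.1 x 10^-6) * 1.621 * 476 = 0.00547833 m
Convert to mm: 0.00547833 * 1000 = 5.4783 mm

5.4783 mm


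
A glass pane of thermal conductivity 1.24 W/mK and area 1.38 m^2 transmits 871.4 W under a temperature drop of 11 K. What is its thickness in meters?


Fourier's law: t = k * A * dT / Q
  t = 1.24 * 1.38 * 11 / 871.4
  t = 18.8232 / 871.4 = 0.0216 m

0.0216 m


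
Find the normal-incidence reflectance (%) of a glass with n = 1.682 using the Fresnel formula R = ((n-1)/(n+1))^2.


Fresnel reflectance at normal incidence:
  R = ((n - 1)/(n + 1))^2
  (n - 1)/(n + 1) = (1.682 - 1)/(1.682 + 1) = 0.254288
  R = 0.254288^2 = 0.0646624
  R(%) = 0.0646624 * 100 = 6.466%

6.466%


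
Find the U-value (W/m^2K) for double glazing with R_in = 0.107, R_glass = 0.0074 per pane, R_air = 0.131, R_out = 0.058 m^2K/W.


Total thermal resistance (series):
  R_total = R_in + R_glass + R_air + R_glass + R_out
  R_total = 0.107 + 0.0074 + 0.131 + 0.0074 + 0.058 = 0.3108 m^2K/W
U-value = 1 / R_total = 1 / 0.3108 = 3.218 W/m^2K

3.218 W/m^2K


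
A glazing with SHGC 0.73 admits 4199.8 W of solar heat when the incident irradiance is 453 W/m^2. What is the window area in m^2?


Rearrange Q = Area * SHGC * Irradiance:
  Area = Q / (SHGC * Irradiance)
  Area = 4199.8 / (0.73 * 453) = 12.7 m^2

12.7 m^2


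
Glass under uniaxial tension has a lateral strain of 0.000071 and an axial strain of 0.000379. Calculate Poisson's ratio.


Poisson's ratio: nu = lateral strain / axial strain
  nu = 0.000071 / 0.000379 = 0.1873

0.1873


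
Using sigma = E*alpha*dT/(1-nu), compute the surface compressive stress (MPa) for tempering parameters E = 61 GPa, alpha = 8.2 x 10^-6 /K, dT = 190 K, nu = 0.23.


Tempering stress: sigma = E * alpha * dT / (1 - nu)
  E (MPa) = 61 * 1000 = 61000
  Numerator = 61000 * (8.2 x 10^-6) * 190 = 95.038
  Denominator = 1 - 0.23 = 0.77
  sigma = 95.038 / 0.77 = 123.4 MPa

123.4 MPa


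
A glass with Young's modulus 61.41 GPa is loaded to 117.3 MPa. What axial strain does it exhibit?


Rearrange E = sigma / epsilon:
  epsilon = sigma / E
  E (MPa) = 61.41 * 1000 = 61410
  epsilon = 117.3 / 61410 = 0.00191

0.00191


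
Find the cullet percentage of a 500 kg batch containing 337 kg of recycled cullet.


Cullet ratio = (cullet mass / total batch mass) * 100
  Ratio = 337 / 500 * 100 = 67.4%

67.4%


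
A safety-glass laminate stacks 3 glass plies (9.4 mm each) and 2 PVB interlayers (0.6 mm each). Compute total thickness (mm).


Total thickness = glass contribution + PVB contribution
  Glass: 3 * 9.4 = 28.2 mm
  PVB: 2 * 0.6 = 1.2 mm
  Total = 28.2 + 1.2 = 29.4 mm

29.4 mm


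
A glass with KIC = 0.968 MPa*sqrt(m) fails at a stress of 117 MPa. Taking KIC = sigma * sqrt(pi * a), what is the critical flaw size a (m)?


Rearrange KIC = sigma * sqrt(pi * a):
  sqrt(pi * a) = KIC / sigma
  sqrt(pi * a) = 0.968 / 117 = 0.008274
  a = (KIC / sigma)^2 / pi
  a = 0.008274^2 / pi = 0.0000218 m

0.0000218 m


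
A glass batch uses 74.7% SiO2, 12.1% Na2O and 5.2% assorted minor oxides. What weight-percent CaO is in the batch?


Pieces sum to 100%:
  CaO = 100 - (SiO2 + Na2O + others)
  CaO = 100 - (74.7 + 12.1 + 5.2) = 8.0%

8.0%


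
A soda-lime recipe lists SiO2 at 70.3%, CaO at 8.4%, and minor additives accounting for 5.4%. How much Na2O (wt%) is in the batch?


Pieces sum to 100%:
  Na2O = 100 - (SiO2 + CaO + others)
  Na2O = 100 - (70.3 + 8.4 + 5.4) = 15.9%

15.9%


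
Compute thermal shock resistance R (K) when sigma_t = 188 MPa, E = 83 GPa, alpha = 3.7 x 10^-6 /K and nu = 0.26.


Thermal shock resistance: R = sigma * (1 - nu) / (E * alpha)
  Numerator = 188 * (1 - 0.26) = 139.12
  Denominator = 83 * 1000 * (3.7 x 10^-6) = 0.3071
  R = 139.12 / 0.3071 = 453.0 K

453.0 K


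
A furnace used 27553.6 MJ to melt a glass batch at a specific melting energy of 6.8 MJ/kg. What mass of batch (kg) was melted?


Rearrange E = m * s for m:
  m = E / s
  m = 27553.6 / 6.8 = 4052.0 kg

4052.0 kg


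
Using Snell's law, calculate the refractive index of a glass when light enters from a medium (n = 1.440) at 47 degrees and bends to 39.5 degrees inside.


Apply Snell's law: n1 * sin(theta1) = n2 * sin(theta2)
  n2 = n1 * sin(theta1) / sin(theta2)
  sin(47) = 0.731354
  sin(39.5) = 0.636078
  n2 = 1.440 * 0.731354 / 0.636078 = 1.6557

1.6557


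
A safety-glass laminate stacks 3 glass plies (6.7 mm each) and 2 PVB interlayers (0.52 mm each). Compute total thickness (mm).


Total thickness = glass contribution + PVB contribution
  Glass: 3 * 6.7 = 20.1 mm
  PVB: 2 * 0.52 = 1.04 mm
  Total = 20.1 + 1.04 = 21.14 mm

21.14 mm


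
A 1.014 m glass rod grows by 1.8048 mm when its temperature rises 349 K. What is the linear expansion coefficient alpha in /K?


Rearrange dL = alpha * L0 * dT for alpha:
  alpha = dL / (L0 * dT)
  alpha = (1.8048 / 1000) / (1.014 * 349) = 0.0000051 /K = 5.1 x 10^-6 /K

5.1 x 10^-6 /K


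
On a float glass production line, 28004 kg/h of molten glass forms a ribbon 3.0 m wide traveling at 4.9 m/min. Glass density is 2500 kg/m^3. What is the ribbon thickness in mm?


Ribbon cross-section from mass balance:
  Volume rate = throughput / density = 28004 / 2500 = 11.2016 m^3/h
  thickness = volume rate / (speed * 60 * width), i.e.
  thickness = throughput / (60 * speed * width * density) * 1000
  thickness = 28004 / (60 * 4.9 * 3.0 * 2500) * 1000 = 12.7 mm

12.7 mm


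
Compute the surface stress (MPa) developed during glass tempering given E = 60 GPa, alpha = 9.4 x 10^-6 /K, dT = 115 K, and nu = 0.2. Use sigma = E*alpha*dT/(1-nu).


Tempering stress: sigma = E * alpha * dT / (1 - nu)
  E (MPa) = 60 * 1000 = 60000
  Numerator = 60000 * (9.4 x 10^-6) * 115 = 64.86
  Denominator = 1 - 0.2 = 0.8
  sigma = 64.86 / 0.8 = 81.1 MPa

81.1 MPa


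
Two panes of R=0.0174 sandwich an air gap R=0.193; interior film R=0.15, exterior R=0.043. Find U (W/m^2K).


Total thermal resistance (series):
  R_total = R_in + R_glass + R_air + R_glass + R_out
  R_total = 0.15 + 0.0174 + 0.193 + 0.0174 + 0.043 = 0.4208 m^2K/W
U-value = 1 / R_total = 1 / 0.4208 = 2.376 W/m^2K

2.376 W/m^2K


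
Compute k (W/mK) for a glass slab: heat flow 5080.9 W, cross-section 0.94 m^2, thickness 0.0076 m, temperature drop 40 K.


Fourier's law rearranged: k = Q * t / (A * dT)
  Numerator = 5080.9 * 0.0076 = 38.61484
  Denominator = 0.94 * 40 = 37.6
  k = 38.61484 / 37.6 = 1.027 W/mK

1.027 W/mK


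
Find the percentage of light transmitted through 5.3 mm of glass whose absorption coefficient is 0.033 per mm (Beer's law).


Beer-Lambert law: T = exp(-alpha * thickness)
  exponent = -0.033 * 5.3 = -0.1749
  T = exp(-0.1749) = 0.8395
  Percentage = 0.8395 * 100 = 83.95%

83.95%


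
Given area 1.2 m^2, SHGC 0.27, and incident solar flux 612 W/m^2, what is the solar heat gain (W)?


Solar heat gain: Q = Area * SHGC * Irradiance
  Q = 1.2 * 0.27 * 612 = 198.3 W

198.3 W


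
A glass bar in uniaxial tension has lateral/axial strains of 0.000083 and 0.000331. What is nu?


Poisson's ratio: nu = lateral strain / axial strain
  nu = 0.000083 / 0.000331 = 0.2508

0.2508


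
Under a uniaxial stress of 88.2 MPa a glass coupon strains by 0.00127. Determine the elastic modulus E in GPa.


Young's modulus: E = stress / strain
  E = 88.2 MPa / 0.00127 = 69448.82 MPa
Convert to GPa: 69448.82 / 1000 = 69.45 GPa

69.45 GPa


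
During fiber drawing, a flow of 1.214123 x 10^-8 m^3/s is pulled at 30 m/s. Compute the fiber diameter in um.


Cross-sectional area from continuity:
  A = Q / v = 1.214123 x 10^-8 / 30 = 4.047077 x 10^-10 m^2
Diameter from circular cross-section:
  d = sqrt(4A / pi) * 10^6 (m -> um)
  d = sqrt(4 * 4.047077 x 10^-10 / pi) * 10^6 = 22.7 um

22.7 um


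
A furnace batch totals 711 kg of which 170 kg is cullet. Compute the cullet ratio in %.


Cullet ratio = (cullet mass / total batch mass) * 100
  Ratio = 170 / 711 * 100 = 23.91%

23.91%


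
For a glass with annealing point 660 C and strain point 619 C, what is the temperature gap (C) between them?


Gap = T_anneal - T_strain:
  gap = 660 - 619 = 41 C

41 C


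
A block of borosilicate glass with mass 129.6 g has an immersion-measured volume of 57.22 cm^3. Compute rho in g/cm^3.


Use the definition of density:
  rho = mass / volume
  rho = 129.6 / 57.22 = 2.265 g/cm^3

2.265 g/cm^3


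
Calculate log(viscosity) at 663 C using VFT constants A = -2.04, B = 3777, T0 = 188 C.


VFT equation: log(eta) = A + B / (T - T0)
  T - T0 = 663 - 188 = 475
  B / (T - T0) = 3777 / 475 = 7.952
  log(eta) = -2.04 + 7.952 = 5.912

5.912


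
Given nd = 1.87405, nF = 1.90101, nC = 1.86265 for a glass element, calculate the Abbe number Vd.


Abbe number formula: Vd = (nd - 1) / (nF - nC)
  nd - 1 = 1.87405 - 1 = 0.87405
  nF - nC = 1.90101 - 1.86265 = 0.03836
  Vd = 0.87405 / 0.03836 = 22.79

22.79


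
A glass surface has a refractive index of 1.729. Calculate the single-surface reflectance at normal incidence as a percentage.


Fresnel reflectance at normal incidence:
  R = ((n - 1)/(n + 1))^2
  (n - 1)/(n + 1) = (1.729 - 1)/(1.729 + 1) = 0.267131
  R = 0.267131^2 = 0.071359
  R(%) = 0.071359 * 100 = 7.136%

7.136%


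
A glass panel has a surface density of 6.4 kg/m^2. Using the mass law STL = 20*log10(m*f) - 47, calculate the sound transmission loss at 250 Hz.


Mass law: STL = 20 * log10(m * f) - 47
  m * f = 6.4 * 250 = 1600
  log10(1600) = 3.20412
  STL = 20 * 3.20412 - 47 = 64.0824 - 47 = 17.1 dB

17.1 dB


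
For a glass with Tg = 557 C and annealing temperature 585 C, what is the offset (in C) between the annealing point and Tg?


Offset = T_anneal - Tg:
  offset = 585 - 557 = 28 C

28 C


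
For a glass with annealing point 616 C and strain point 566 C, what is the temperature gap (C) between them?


Gap = T_anneal - T_strain:
  gap = 616 - 566 = 50 C

50 C


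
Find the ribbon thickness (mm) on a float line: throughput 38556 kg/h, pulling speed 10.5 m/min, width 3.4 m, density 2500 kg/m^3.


Ribbon cross-section from mass balance:
  Volume rate = throughput / density = 38556 / 2500 = 15.4224 m^3/h
  thickness = volume rate / (speed * 60 * width), i.e.
  thickness = throughput / (60 * speed * width * density) * 1000
  thickness = 38556 / (60 * 10.5 * 3.4 * 2500) * 1000 = 7.2 mm

7.2 mm


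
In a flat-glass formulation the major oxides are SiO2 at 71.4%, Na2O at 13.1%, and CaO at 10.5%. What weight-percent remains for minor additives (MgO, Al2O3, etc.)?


Sum the three major oxides:
  SiO2 + Na2O + CaO = 71.4 + 13.1 + 10.5 = 95.0%
Subtract from 100%:
  Others = 100 - 95.0 = 5.0%

5.0%


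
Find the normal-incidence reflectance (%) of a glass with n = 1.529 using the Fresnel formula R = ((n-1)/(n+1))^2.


Fresnel reflectance at normal incidence:
  R = ((n - 1)/(n + 1))^2
  (n - 1)/(n + 1) = (1.529 - 1)/(1.529 + 1) = 0.209174
  R = 0.209174^2 = 0.0437538
  R(%) = 0.0437538 * 100 = 4.375%

4.375%


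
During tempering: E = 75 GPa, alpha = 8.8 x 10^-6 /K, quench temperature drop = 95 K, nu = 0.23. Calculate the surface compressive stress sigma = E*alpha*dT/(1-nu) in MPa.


Tempering stress: sigma = E * alpha * dT / (1 - nu)
  E (MPa) = 75 * 1000 = 75000
  Numerator = 75000 * (8.8 x 10^-6) * 95 = 62.7
  Denominator = 1 - 0.23 = 0.77
  sigma = 62.7 / 0.77 = 81.4 MPa

81.4 MPa


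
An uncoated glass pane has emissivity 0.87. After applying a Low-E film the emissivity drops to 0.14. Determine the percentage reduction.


Percentage reduction = (1 - coated/uncoated) * 100
  Ratio = 0.14 / 0.87 = 0.1609
  Reduction = (1 - 0.1609) * 100 = 83.9%

83.9%


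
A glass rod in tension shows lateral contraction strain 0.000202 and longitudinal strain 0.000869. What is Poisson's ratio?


Poisson's ratio: nu = lateral strain / axial strain
  nu = 0.000202 / 0.000869 = 0.2325

0.2325


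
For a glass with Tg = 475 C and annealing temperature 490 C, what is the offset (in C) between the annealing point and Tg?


Offset = T_anneal - Tg:
  offset = 490 - 475 = 15 C

15 C


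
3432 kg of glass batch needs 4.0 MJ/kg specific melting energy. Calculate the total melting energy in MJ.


Total energy = mass * specific energy
  E = 3432 * 4.0 = 13728 MJ

13728 MJ


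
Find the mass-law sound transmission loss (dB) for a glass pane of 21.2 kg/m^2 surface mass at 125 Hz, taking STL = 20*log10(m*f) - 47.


Mass law: STL = 20 * log10(m * f) - 47
  m * f = 21.2 * 125 = 2650
  log10(2650) = 3.42325
  STL = 20 * 3.42325 - 47 = 68.465 - 47 = 21.5 dB

21.5 dB


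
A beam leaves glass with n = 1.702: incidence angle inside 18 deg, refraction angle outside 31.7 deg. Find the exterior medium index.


Apply Snell's law: n1 * sin(theta1) = n2 * sin(theta2)
  n2 = n1 * sin(theta1) / sin(theta2)
  sin(18) = 0.309017
  sin(31.7) = 0.525472
  n2 = 1.702 * 0.309017 / 0.525472 = 1.0009

1.0009


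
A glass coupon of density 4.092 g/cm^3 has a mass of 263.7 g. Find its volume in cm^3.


Rearrange rho = m / V:
  V = m / rho
  V = 263.7 / 4.092 = 64.443 cm^3

64.443 cm^3


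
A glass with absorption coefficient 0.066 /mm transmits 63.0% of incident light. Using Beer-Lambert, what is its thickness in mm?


Rearrange T = exp(-alpha * thickness):
  thickness = -ln(T) / alpha
  T = 63.0/100 = 0.63
  ln(T) = -0.46204
  -ln(T) = 0.46204
  thickness = 0.46204 / 0.066 = 7.0 mm

7.0 mm


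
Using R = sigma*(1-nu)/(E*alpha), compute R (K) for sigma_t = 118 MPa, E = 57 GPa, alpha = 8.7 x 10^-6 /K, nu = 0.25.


Thermal shock resistance: R = sigma * (1 - nu) / (E * alpha)
  Numerator = 118 * (1 - 0.25) = 88.5
  Denominator = 57 * 1000 * (8.7 x 10^-6) = 0.4959
  R = 88.5 / 0.4959 = 178.5 K

178.5 K


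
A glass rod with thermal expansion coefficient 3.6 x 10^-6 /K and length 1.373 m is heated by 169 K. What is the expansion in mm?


Thermal expansion formula: dL = alpha * L0 * dT
  dL = (3.6 x 10^-6) * 1.373 * 169 = 0.00083533 m
Convert to mm: 0.00083533 * 1000 = 0.8353 mm

0.8353 mm


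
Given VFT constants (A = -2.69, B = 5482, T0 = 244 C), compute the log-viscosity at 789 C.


VFT equation: log(eta) = A + B / (T - T0)
  T - T0 = 789 - 244 = 545
  B / (T - T0) = 5482 / 545 = 10.059
  log(eta) = -2.69 + 10.059 = 7.369

7.369


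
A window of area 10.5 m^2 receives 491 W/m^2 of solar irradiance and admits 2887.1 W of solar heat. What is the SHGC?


Rearrange Q = Area * SHGC * Irradiance:
  SHGC = Q / (Area * Irradiance)
  SHGC = 2887.1 / (10.5 * 491) = 0.56

0.56


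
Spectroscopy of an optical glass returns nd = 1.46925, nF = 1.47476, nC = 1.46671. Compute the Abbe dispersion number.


Abbe number formula: Vd = (nd - 1) / (nF - nC)
  nd - 1 = 1.46925 - 1 = 0.46925
  nF - nC = 1.47476 - 1.46671 = 0.00805
  Vd = 0.46925 / 0.00805 = 58.29

58.29


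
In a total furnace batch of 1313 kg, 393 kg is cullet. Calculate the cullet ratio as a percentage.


Cullet ratio = (cullet mass / total batch mass) * 100
  Ratio = 393 / 1313 * 100 = 29.93%

29.93%


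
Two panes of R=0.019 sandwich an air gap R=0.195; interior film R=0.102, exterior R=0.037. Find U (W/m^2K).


Total thermal resistance (series):
  R_total = R_in + R_glass + R_air + R_glass + R_out
  R_total = 0.102 + 0.019 + 0.195 + 0.019 + 0.037 = 0.372 m^2K/W
U-value = 1 / R_total = 1 / 0.372 = 2.688 W/m^2K

2.688 W/m^2K


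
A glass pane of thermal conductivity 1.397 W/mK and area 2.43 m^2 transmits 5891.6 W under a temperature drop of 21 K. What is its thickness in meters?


Fourier's law: t = k * A * dT / Q
  t = 1.397 * 2.43 * 21 / 5891.6
  t = 71.28891 / 5891.6 = 0.0121 m

0.0121 m


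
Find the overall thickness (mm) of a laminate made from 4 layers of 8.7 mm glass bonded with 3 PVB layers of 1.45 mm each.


Total thickness = glass contribution + PVB contribution
  Glass: 4 * 8.7 = 34.8 mm
  PVB: 3 * 1.45 = 4.35 mm
  Total = 34.8 + 4.35 = 39.15 mm

39.15 mm


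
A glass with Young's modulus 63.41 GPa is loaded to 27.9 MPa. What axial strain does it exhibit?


Rearrange E = sigma / epsilon:
  epsilon = sigma / E
  E (MPa) = 63.41 * 1000 = 63410
  epsilon = 27.9 / 63410 = 0.00044

0.00044


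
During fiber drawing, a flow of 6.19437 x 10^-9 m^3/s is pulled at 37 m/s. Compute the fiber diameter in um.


Cross-sectional area from continuity:
  A = Q / v = 6.19437 x 10^-9 / 37 = 1.674154 x 10^-10 m^2
Diameter from circular cross-section:
  d = sqrt(4A / pi) * 10^6 (m -> um)
  d = sqrt(4 * 1.674154 x 10^-10 / pi) * 10^6 = 14.6 um

14.6 um


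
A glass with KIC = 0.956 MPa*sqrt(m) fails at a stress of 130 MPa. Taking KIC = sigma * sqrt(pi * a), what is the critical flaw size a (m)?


Rearrange KIC = sigma * sqrt(pi * a):
  sqrt(pi * a) = KIC / sigma
  sqrt(pi * a) = 0.956 / 130 = 0.007354
  a = (KIC / sigma)^2 / pi
  a = 0.007354^2 / pi = 0.0000172 m

0.0000172 m


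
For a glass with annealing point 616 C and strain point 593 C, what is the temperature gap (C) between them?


Gap = T_anneal - T_strain:
  gap = 616 - 593 = 23 C

23 C


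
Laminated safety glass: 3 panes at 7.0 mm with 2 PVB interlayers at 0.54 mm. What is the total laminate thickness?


Total thickness = glass contribution + PVB contribution
  Glass: 3 * 7.0 = 21.0 mm
  PVB: 2 * 0.54 = 1.08 mm
  Total = 21.0 + 1.08 = 22.08 mm

22.08 mm


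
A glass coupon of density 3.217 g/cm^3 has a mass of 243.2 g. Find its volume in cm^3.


Rearrange rho = m / V:
  V = m / rho
  V = 243.2 / 3.217 = 75.598 cm^3

75.598 cm^3


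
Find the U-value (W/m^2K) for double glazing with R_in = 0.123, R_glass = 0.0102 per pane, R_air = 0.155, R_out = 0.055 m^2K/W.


Total thermal resistance (series):
  R_total = R_in + R_glass + R_air + R_glass + R_out
  R_total = 0.123 + 0.0102 + 0.155 + 0.0102 + 0.055 = 0.3534 m^2K/W
U-value = 1 / R_total = 1 / 0.3534 = 2.83 W/m^2K

2.83 W/m^2K


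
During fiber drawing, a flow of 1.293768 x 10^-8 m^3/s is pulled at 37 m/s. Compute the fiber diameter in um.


Cross-sectional area from continuity:
  A = Q / v = 1.293768 x 10^-8 / 37 = 3.49667 x 10^-10 m^2
Diameter from circular cross-section:
  d = sqrt(4A / pi) * 10^6 (m -> um)
  d = sqrt(4 * 3.49667 x 10^-10 / pi) * 10^6 = 21.1 um

21.1 um


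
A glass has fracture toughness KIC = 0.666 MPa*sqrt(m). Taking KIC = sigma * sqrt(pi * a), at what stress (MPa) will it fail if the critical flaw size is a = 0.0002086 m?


Rearrange KIC = sigma * sqrt(pi * a):
  sigma = KIC / sqrt(pi * a)
  sqrt(pi * 0.0002086) = 0.0256
  sigma = 0.666 / 0.0256 = 26.02 MPa

26.02 MPa


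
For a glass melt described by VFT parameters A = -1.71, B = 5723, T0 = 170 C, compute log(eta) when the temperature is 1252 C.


VFT equation: log(eta) = A + B / (T - T0)
  T - T0 = 1252 - 170 = 1082
  B / (T - T0) = 5723 / 1082 = 5.289
  log(eta) = -1.71 + 5.289 = 3.579

3.579


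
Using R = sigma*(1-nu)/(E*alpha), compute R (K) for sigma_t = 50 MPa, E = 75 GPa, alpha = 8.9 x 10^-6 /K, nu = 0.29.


Thermal shock resistance: R = sigma * (1 - nu) / (E * alpha)
  Numerator = 50 * (1 - 0.29) = 35.5
  Denominator = 75 * 1000 * (8.9 x 10^-6) = 0.6675
  R = 35.5 / 0.6675 = 53.2 K

53.2 K


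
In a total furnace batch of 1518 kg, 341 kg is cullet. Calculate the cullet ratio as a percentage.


Cullet ratio = (cullet mass / total batch mass) * 100
  Ratio = 341 / 1518 * 100 = 22.46%

22.46%


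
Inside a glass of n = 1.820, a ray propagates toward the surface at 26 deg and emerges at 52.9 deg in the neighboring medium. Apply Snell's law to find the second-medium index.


Apply Snell's law: n1 * sin(theta1) = n2 * sin(theta2)
  n2 = n1 * sin(theta1) / sin(theta2)
  sin(26) = 0.438371
  sin(52.9) = 0.797584
  n2 = 1.820 * 0.438371 / 0.797584 = 1.0003

1.0003


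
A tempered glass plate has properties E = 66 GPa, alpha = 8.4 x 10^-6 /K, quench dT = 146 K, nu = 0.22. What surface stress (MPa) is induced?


Tempering stress: sigma = E * alpha * dT / (1 - nu)
  E (MPa) = 66 * 1000 = 66000
  Numerator = 66000 * (8.4 x 10^-6) * 146 = 80.9424
  Denominator = 1 - 0.22 = 0.78
  sigma = 80.9424 / 0.78 = 103.8 MPa

103.8 MPa


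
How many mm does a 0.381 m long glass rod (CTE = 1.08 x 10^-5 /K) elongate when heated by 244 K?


Thermal expansion formula: dL = alpha * L0 * dT
  dL = (1.08 x 10^-5) * 0.381 * 244 = 0.00100401 m
Convert to mm: 0.00100401 * 1000 = 1.004 mm

1.004 mm
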